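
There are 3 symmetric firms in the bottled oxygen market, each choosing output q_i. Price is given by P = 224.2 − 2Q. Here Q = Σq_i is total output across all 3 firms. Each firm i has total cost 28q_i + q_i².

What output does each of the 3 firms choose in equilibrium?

19.62

A representative firm's profit is π_i = q_i(224.2 − 2Q) − 28q_i − q_i², with Q = q_i + Σ_{j≠i} q_j.
First-order condition: 196.2 − 6q_i − 2Σ_{j≠i} q_j = 0.
In a symmetric equilibrium every firm chooses the same q, so Σ_{j≠i} q_j = 2q. The condition becomes 196.2 − 10q = 0, giving q = 196.2/10 = 19.62.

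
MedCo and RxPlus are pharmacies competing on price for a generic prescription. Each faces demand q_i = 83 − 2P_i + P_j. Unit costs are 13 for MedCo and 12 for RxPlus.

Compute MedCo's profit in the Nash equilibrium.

1076.48

MedCo's profit: π = (P_{MedCo} − 13)(83 − 2P_{MedCo} + P_{RxPlus}).
∂π/∂P_{MedCo} = 109 − 4P_{MedCo} + P_{RxPlus} = 0 ⇒ P_{MedCo} = 27.25 + 0.25P_{RxPlus}.
Similarly P_{RxPlus} = 26.75 + 0.25P_{MedCo}.
Solving the two reaction functions simultaneously: (1 − (0.25)(0.25))P_{MedCo} = 27.25 + 0.25·26.75, so 0.9375P_{MedCo} = 33.9375 and P_{MedCo} = 36.2.
Then P_{RxPlus} = 26.75 + 0.25·36.2 = 35.8.
q_{MedCo} = 83 − 2·36.2 + 35.8 = 46.4.
Profit = (36.2 − 13)·46.4 = 1076.48.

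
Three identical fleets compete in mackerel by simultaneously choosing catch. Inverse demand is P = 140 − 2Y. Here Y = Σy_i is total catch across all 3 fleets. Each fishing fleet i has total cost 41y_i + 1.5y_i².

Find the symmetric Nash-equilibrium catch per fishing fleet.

9

A representative fishing fleet's profit is π_i = y_i(140 − 2Y) − 41y_i − 1.5y_i², with Y = y_i + Σ_{j≠i} y_j.
First-order condition: 99 − 7y_i − 2Σ_{j≠i} y_j = 0.
With identical fishing fleets, set every y_j = y: then 99 − 7y − 4y = 0, i.e. y = 99/11 = 9.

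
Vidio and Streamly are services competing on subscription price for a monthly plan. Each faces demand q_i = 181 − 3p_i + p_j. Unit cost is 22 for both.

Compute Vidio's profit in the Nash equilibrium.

Vidio's profit: π = (p_{Vidio} − 22)(181 − 3p_{Vidio} + p_{Streamly}).
∂π/∂p_{Vidio} = 247 − 6p_{Vidio} + p_{Streamly} = 0 ⇒ p_{Vidio} = 247/6 + (1/6)p_{Streamly}.
By symmetry p_{Streamly} = p_{Vidio}; substituting into the reaction function, (5/6)p_{Vidio} = 247/6 and p_{Vidio} = 49.4.
q_{Vidio} = 181 − 3·49.4 + 49.4 = 82.2.
Profit = (49.4 − 22)·82.2 = 2252.28.

2252.28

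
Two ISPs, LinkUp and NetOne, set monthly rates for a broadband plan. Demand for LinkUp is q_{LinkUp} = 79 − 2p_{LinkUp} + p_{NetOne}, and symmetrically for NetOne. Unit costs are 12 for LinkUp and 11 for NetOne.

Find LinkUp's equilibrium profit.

985.68

LinkUp's profit: π = (p_{LinkUp} − 12)(79 − 2p_{LinkUp} + p_{NetOne}).
∂π/∂p_{LinkUp} = 103 − 4p_{LinkUp} + p_{NetOne} = 0 ⇒ p_{LinkUp} = 25.75 + 0.25p_{NetOne}.
Similarly p_{NetOne} = 25.25 + 0.25p_{LinkUp}.
Solving the two reaction functions simultaneously: (1 − (0.25)(0.25))p_{LinkUp} = 25.75 + 0.25·25.25, so 0.9375p_{LinkUp} = 32.0625 and p_{LinkUp} = 34.2.
Then p_{NetOne} = 25.25 + 0.25·34.2 = 33.8.
q_{LinkUp} = 79 − 2·34.2 + 33.8 = 44.4.
Profit = (34.2 − 12)·44.4 = 985.68.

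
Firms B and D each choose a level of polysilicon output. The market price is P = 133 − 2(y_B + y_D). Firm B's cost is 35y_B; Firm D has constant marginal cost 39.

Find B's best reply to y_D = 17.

16

Firm B's profit: π = y_B(133 − 2(y_B + y_D)) − 35y_B.
∂π/∂y_B = 98 − 4y_B − 2y_D = 0, so y_B = 24.5 − 0.5y_D.
At y_D = 17: y_B = 24.5 − 0.5·17 = 16.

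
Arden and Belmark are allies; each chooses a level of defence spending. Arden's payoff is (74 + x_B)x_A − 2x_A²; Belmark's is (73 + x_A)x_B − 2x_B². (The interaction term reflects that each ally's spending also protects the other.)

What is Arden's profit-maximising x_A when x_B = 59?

33.25

Expanding Arden's payoff: 74x_A + x_Bx_A − 2x_A².
∂π/∂x_A = 74 + x_B − 4x_A = 0, so x_A = 18.5 + 0.25x_B.
At x_B = 59: x_A = 18.5 + 0.25·59 = 33.25.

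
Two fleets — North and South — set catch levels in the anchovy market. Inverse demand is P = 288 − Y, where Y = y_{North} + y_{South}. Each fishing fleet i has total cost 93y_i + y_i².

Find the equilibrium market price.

Fishing fleet North's profit: π = y_{North}(288 − (y_{North} + y_{South})) − 93y_{North} − y_{North}².
∂π/∂y_{North} = 195 − 4y_{North} − y_{South} = 0, so y_{North} = 48.75 − 0.25y_{South}.
By symmetry y_{South} = y_{North}; substituting into the reaction function, 1.25y_{North} = 48.75 and y_{North} = 39.
Equilibrium price: P = 288 − 78 = 210.

210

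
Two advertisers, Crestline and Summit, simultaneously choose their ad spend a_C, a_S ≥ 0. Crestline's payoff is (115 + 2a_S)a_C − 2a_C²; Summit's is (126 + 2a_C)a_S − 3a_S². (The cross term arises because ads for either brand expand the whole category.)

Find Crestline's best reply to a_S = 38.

47.75

Expanding Crestline's payoff: 115a_C + 2a_Sa_C − 2a_C².
∂π/∂a_C = 115 + 2a_S − 4a_C = 0, so a_C = 28.75 + 0.5a_S.
At a_S = 38: a_C = 28.75 + 0.5·38 = 47.75.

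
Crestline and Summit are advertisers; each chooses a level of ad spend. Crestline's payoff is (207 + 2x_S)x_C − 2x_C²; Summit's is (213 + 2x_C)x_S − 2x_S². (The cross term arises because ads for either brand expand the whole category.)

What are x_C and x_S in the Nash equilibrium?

Expanding Crestline's payoff: 207x_C + 2x_Sx_C − 2x_C².
∂π/∂x_C = 207 + 2x_S − 4x_C = 0, so x_C = 51.75 + 0.5x_S.
Likewise for Summit: x_S = 53.25 + 0.5x_C.
Plugging x_S into Crestline's best response: x_C = 51.75 + 0.5(53.25 + 0.5x_C) ⇒ 0.75x_C = 78.375, so x_C = 104.5.
Then x_S = 53.25 + 0.5·104.5 = 105.5.

104.5, 105.5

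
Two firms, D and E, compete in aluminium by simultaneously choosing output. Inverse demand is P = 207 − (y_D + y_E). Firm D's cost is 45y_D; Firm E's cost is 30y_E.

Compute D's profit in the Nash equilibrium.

Firm D's profit: π = y_D(207 − (y_D + y_E)) − 45y_D.
∂π/∂y_D = 162 − 2y_D − y_E = 0, so y_D = 81 − 0.5y_E.
By the same steps for E: y_E = 88.5 − 0.5y_D.
Plugging y_E into D's best response: y_D = 81 − 0.5(88.5 − 0.5y_D) ⇒ 0.75y_D = 36.75, so y_D = 49.
Then y_E = 88.5 − 0.5·49 = 64.
Price P = 207 − 113 = 94.
D's profit: (94 − 45)·49 = 2401.

2401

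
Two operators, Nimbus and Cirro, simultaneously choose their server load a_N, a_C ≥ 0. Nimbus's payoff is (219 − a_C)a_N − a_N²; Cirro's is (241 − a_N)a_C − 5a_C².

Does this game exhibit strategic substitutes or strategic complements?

Expanding Nimbus's payoff: 219a_N − a_Ca_N − a_N².
∂π/∂a_N = 219 − a_C − 2a_N = 0, so a_N = 109.5 − 0.5a_C.
The best-response slope da_N/da_C = −0.5 < 0: the reaction function is downward-sloping, so the choices are strategic substitutes.

strategic substitutes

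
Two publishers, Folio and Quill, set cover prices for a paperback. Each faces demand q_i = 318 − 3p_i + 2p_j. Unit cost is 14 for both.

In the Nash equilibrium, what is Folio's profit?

Folio's profit: π = (p_{Folio} − 14)(318 − 3p_{Folio} + 2p_{Quill}).
∂π/∂p_{Folio} = 360 − 6p_{Folio} + 2p_{Quill} = 0 ⇒ p_{Folio} = 60 + (1/3)p_{Quill}.
Setting p_{Folio} = p_{Quill} in the reaction function: p_{Folio} = 60 + (1/3)p_{Folio}, so p_{Folio} = 60 / (2/3) = 90.
q_{Folio} = 318 − 3·90 + 2·90 = 228.
Profit = (90 − 14)·228 = 17328.

17328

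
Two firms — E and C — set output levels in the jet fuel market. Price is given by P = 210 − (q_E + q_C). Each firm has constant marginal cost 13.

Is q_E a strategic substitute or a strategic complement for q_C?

Firm E's profit: π = q_E(210 − (q_E + q_C)) − 13q_E.
∂π/∂q_E = 197 − 2q_E − q_C = 0, so q_E = 98.5 − 0.5q_C.
The best-response slope dq_E/dq_C = −0.5 < 0: the reaction function is downward-sloping, so the choices are strategic substitutes.

strategic substitutes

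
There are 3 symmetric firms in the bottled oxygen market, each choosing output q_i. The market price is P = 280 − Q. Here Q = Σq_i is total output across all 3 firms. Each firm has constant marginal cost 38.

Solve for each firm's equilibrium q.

A representative firm's profit is π_i = q_i(280 − Q) − 38q_i, with Q = q_i + Σ_{j≠i} q_j.
First-order condition: 242 − 2q_i − Σ_{j≠i} q_j = 0.
Imposing symmetry (q_j = q for all j) turns Σ_{j≠i} q_j into 2q, so 242 = 4q and q = 60.5.

60.5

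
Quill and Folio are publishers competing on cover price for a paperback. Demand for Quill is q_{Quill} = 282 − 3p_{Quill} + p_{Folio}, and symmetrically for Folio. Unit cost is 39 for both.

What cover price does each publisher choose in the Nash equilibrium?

79.8

Quill's profit: π = (p_{Quill} − 39)(282 − 3p_{Quill} + p_{Folio}).
∂π/∂p_{Quill} = 399 − 6p_{Quill} + p_{Folio} = 0 ⇒ p_{Quill} = 66.5 + (1/6)p_{Folio}.
Setting p_{Quill} = p_{Folio} in the reaction function: p_{Quill} = 66.5 + (1/6)p_{Quill}, so p_{Quill} = 66.5 / (5/6) = 79.8.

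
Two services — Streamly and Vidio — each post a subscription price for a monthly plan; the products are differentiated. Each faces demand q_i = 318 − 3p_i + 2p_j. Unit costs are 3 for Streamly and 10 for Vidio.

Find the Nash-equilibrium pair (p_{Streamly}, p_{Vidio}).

83.0625, 85.6875

Streamly's profit: π = (p_{Streamly} − 3)(318 − 3p_{Streamly} + 2p_{Vidio}).
∂π/∂p_{Streamly} = 327 − 6p_{Streamly} + 2p_{Vidio} = 0 ⇒ p_{Streamly} = 54.5 + (1/3)p_{Vidio}.
Similarly p_{Vidio} = 58 + (1/3)p_{Streamly}.
Solving the two reaction functions simultaneously: (1 − (1/3)(1/3))p_{Streamly} = 54.5 + (1/3)·58, so (8/9)p_{Streamly} = 443/6 and p_{Streamly} = 83.0625.
Then p_{Vidio} = 58 + (1/3)·83.0625 = 85.6875.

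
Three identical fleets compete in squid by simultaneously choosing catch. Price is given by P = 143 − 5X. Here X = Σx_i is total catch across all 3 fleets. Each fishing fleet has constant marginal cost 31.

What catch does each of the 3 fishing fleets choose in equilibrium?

A representative fishing fleet's profit is π_i = x_i(143 − 5X) − 31x_i, with X = x_i + Σ_{j≠i} x_j.
First-order condition: 112 − 10x_i − 5Σ_{j≠i} x_j = 0.
With identical fishing fleets, set every x_j = x: then 112 − 10x − 10x = 0, i.e. x = 112/20 = 5.6.

5.6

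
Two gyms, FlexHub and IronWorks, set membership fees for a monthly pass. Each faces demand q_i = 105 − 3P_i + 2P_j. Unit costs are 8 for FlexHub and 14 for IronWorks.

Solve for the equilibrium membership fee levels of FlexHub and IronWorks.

33.375, 35.625

FlexHub's profit: π = (P_{FlexHub} − 8)(105 − 3P_{FlexHub} + 2P_{IronWorks}).
∂π/∂P_{FlexHub} = 129 − 6P_{FlexHub} + 2P_{IronWorks} = 0 ⇒ P_{FlexHub} = 21.5 + (1/3)P_{IronWorks}.
Similarly P_{IronWorks} = 24.5 + (1/3)P_{FlexHub}.
Plugging P_{IronWorks} into FlexHub's best response: P_{FlexHub} = 21.5 + (1/3)(24.5 + (1/3)P_{FlexHub}) ⇒ (8/9)P_{FlexHub} = 89/3, so P_{FlexHub} = 33.375.
Then P_{IronWorks} = 24.5 + (1/3)·33.375 = 35.625.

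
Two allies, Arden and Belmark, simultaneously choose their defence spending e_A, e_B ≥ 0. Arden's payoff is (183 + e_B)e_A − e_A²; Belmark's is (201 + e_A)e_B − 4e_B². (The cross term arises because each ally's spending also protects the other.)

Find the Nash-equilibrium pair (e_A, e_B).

111, 39

Expanding Arden's payoff: 183e_A + e_Be_A − e_A².
∂π/∂e_A = 183 + e_B − 2e_A = 0, so e_A = 91.5 + 0.5e_B.
Likewise for Belmark: e_B = 25.125 + 0.125e_A.
Substituting the second reaction function into the first: e_A = 91.5 + 0.5(25.125 + 0.125e_A), which gives 0.9375e_A = 104.0625 ⇒ e_A = 111.
Then e_B = 25.125 + 0.125·111 = 39.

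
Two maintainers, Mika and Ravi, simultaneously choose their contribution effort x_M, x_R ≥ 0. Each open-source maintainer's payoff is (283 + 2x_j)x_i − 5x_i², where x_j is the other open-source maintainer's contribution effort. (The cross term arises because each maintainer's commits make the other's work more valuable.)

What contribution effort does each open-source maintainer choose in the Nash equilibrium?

Mika's payoff is (283 + 2x_R)x_M − 5x_M².
∂π/∂x_M = 283 + 2x_R − 10x_M = 0, so x_M = 28.3 + 0.2x_R.
By symmetry x_R = x_M; substituting into the reaction function, 0.8x_M = 28.3 and x_M = 35.375.

35.375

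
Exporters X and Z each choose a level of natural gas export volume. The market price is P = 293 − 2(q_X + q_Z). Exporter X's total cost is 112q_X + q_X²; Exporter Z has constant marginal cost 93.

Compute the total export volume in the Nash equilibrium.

58.1

Exporter X's profit: π = q_X(293 − 2(q_X + q_Z)) − 112q_X − q_X².
∂π/∂q_X = 181 − 6q_X − 2q_Z = 0, so q_X = 181/6 − (1/3)q_Z.
For Z: ∂π/∂q_Z = 200 − 4q_Z − 2q_X = 0 ⇒ q_Z = 50 − 0.5q_X.
Plugging q_Z into X's best response: q_X = 181/6 − (1/3)(50 − 0.5q_X) ⇒ (5/6)q_X = 13.5, so q_X = 16.2.
Then q_Z = 50 − 0.5·16.2 = 41.9.
Total export volume: 16.2 + 41.9 = 58.1.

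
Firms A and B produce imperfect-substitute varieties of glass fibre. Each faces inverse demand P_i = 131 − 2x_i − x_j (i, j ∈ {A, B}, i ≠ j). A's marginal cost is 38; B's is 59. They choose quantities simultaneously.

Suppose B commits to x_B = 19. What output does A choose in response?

18.5

Firm A's profit: π = x_A(131 − 2x_A − x_B) − 38x_A.
∂π/∂x_A = 93 − 4x_A − x_B = 0 ⇒ x_A = 23.25 − 0.25x_B.
At x_B = 19: x_A = 23.25 − 0.25·19 = 18.5.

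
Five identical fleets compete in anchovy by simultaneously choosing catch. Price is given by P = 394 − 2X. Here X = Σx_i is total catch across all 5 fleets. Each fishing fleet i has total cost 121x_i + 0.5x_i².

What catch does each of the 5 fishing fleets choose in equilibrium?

A representative fishing fleet's profit is π_i = x_i(394 − 2X) − 121x_i − 0.5x_i², with X = x_i + Σ_{j≠i} x_j.
First-order condition: 273 − 5x_i − 2Σ_{j≠i} x_j = 0.
Imposing symmetry (x_j = x for all j) turns Σ_{j≠i} x_j into 4x, so 273 = 13x and x = 21.

21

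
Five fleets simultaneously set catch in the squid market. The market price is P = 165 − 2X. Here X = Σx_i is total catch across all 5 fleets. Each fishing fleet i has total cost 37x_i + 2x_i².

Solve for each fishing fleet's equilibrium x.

A representative fishing fleet's profit is π_i = x_i(165 − 2X) − 37x_i − 2x_i², with X = x_i + Σ_{j≠i} x_j.
First-order condition: 128 − 8x_i − 2Σ_{j≠i} x_j = 0.
Imposing symmetry (x_j = x for all j) turns Σ_{j≠i} x_j into 4x, so 128 = 16x and x = 8.

8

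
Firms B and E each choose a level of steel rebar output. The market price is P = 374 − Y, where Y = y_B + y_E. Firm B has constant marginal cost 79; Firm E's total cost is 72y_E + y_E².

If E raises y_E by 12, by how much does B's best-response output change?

Firm B's profit: π = y_B(374 − (y_B + y_E)) − 79y_B.
∂π/∂y_B = 295 − 2y_B − y_E = 0, so y_B = 147.5 − 0.5y_E.
The reaction-function slope is −0.5, so a 12-unit rise in y_E moves y_B by −0.5 × 12 = −6. B's best response falls — the actions are strategic substitutes.

-6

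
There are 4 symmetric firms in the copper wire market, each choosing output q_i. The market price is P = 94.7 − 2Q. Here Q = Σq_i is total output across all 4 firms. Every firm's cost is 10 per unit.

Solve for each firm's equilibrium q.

8.47

A representative firm's profit is π_i = q_i(94.7 − 2Q) − 10q_i, with Q = q_i + Σ_{j≠i} q_j.
First-order condition: 84.7 − 4q_i − 2Σ_{j≠i} q_j = 0.
With identical firms, set every q_j = q: then 84.7 − 4q − 6q = 0, i.e. q = 84.7/10 = 8.47.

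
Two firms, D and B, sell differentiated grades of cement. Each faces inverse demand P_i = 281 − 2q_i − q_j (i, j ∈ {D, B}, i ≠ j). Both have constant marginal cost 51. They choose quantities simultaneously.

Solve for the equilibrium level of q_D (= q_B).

46

Firm D's profit: π = q_D(281 − 2q_D − q_B) − 51q_D.
∂π/∂q_D = 230 − 4q_D − q_B = 0 ⇒ q_D = 57.5 − 0.25q_B.
By symmetry q_B = q_D; substituting into the reaction function, 1.25q_D = 57.5 and q_D = 46.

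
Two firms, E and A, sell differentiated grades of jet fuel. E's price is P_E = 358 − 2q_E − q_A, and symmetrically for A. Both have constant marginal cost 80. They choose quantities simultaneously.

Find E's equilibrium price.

191.2

Firm E's profit: π = q_E(358 − 2q_E − q_A) − 80q_E.
∂π/∂q_E = 278 − 4q_E − q_A = 0 ⇒ q_E = 69.5 − 0.25q_A.
Setting q_E = q_A in the reaction function: q_E = 69.5 − 0.25q_E, so q_E = 69.5 / 1.25 = 55.6.
P_E = 358 − 2·55.6 − 55.6 = 191.2.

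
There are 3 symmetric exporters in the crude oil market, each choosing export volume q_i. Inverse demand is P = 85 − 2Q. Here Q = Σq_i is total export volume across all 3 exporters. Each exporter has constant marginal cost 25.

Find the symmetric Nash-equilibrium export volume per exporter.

7.5

A representative exporter's profit is π_i = q_i(85 − 2Q) − 25q_i, with Q = q_i + Σ_{j≠i} q_j.
First-order condition: 60 − 4q_i − 2Σ_{j≠i} q_j = 0.
With identical exporters, set every q_j = q: then 60 − 4q − 4q = 0, i.e. q = 60/8 = 7.5.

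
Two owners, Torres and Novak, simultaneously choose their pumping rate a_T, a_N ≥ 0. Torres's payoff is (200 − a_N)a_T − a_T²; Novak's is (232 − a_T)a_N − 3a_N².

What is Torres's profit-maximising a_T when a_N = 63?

Expanding Torres's payoff: 200a_T − a_Na_T − a_T².
∂π/∂a_T = 200 − a_N − 2a_T = 0, so a_T = 100 − 0.5a_N.
At a_N = 63: a_T = 100 − 0.5·63 = 68.5.

68.5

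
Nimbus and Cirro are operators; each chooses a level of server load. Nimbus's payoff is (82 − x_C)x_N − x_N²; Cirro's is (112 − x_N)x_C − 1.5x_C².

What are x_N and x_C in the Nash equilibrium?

26.8, 28.4

Expanding Nimbus's payoff: 82x_N − x_Cx_N − x_N².
∂π/∂x_N = 82 − x_C − 2x_N = 0, so x_N = 41 − 0.5x_C.
Likewise for Cirro: x_C = 112/3 − (1/3)x_N.
Substituting the second reaction function into the first: x_N = 41 − 0.5(112/3 − (1/3)x_N), which gives (5/6)x_N = 67/3 ⇒ x_N = 26.8.
Then x_C = 112/3 − (1/3)·26.8 = 28.4.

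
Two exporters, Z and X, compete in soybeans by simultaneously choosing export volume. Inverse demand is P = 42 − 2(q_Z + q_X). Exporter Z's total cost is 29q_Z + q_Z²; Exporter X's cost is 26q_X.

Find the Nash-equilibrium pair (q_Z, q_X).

1, 3.5

Exporter Z's profit: π = q_Z(42 − 2(q_Z + q_X)) − 29q_Z − q_Z².
∂π/∂q_Z = 13 − 6q_Z − 2q_X = 0, so q_Z = 13/6 − (1/3)q_X.
For X: ∂π/∂q_X = 16 − 4q_X − 2q_Z = 0 ⇒ q_X = 4 − 0.5q_Z.
Plugging q_X into Z's best response: q_Z = 13/6 − (1/3)(4 − 0.5q_Z) ⇒ (5/6)q_Z = 5/6, so q_Z = 1.
Then q_X = 4 − 0.5·1 = 3.5.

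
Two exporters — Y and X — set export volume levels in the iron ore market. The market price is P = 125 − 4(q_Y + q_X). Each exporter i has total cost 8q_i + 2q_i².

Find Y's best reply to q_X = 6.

Exporter Y's profit: π = q_Y(125 − 4(q_Y + q_X)) − 8q_Y − 2q_Y².
∂π/∂q_Y = 117 − 12q_Y − 4q_X = 0, so q_Y = 9.75 − (1/3)q_X.
At q_X = 6: q_Y = 9.75 − (1/3)·6 = 7.75.

7.75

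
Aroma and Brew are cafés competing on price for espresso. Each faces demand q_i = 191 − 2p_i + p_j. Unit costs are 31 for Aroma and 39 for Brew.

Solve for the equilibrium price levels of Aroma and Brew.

85.4, 88.6

Aroma's profit: π = (p_{Aroma} − 31)(191 − 2p_{Aroma} + p_{Brew}).
∂π/∂p_{Aroma} = 253 − 4p_{Aroma} + p_{Brew} = 0 ⇒ p_{Aroma} = 63.25 + 0.25p_{Brew}.
Similarly p_{Brew} = 67.25 + 0.25p_{Aroma}.
Solving the two reaction functions simultaneously: (1 − (0.25)(0.25))p_{Aroma} = 63.25 + 0.25·67.25, so 0.9375p_{Aroma} = 80.0625 and p_{Aroma} = 85.4.
Then p_{Brew} = 67.25 + 0.25·85.4 = 88.6.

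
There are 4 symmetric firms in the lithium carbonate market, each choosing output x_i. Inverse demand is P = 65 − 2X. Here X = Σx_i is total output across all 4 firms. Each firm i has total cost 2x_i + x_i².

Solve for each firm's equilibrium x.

A representative firm's profit is π_i = x_i(65 − 2X) − 2x_i − x_i², with X = x_i + Σ_{j≠i} x_j.
First-order condition: 63 − 6x_i − 2Σ_{j≠i} x_j = 0.
In a symmetric equilibrium every firm chooses the same x, so Σ_{j≠i} x_j = 3x. The condition becomes 63 − 12x = 0, giving x = 63/12 = 5.25.

5.25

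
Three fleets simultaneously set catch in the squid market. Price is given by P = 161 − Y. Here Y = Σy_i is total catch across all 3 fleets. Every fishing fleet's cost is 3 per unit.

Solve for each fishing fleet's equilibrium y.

39.5

A representative fishing fleet's profit is π_i = y_i(161 − Y) − 3y_i, with Y = y_i + Σ_{j≠i} y_j.
First-order condition: 158 − 2y_i − Σ_{j≠i} y_j = 0.
Imposing symmetry (y_j = y for all j) turns Σ_{j≠i} y_j into 2y, so 158 = 4y and y = 39.5.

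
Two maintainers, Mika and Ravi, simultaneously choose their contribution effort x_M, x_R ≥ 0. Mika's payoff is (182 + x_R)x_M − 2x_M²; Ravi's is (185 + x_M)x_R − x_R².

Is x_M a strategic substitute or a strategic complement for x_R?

Expanding Mika's payoff: 182x_M + x_Rx_M − 2x_M².
∂π/∂x_M = 182 + x_R − 4x_M = 0, so x_M = 45.5 + 0.25x_R.
The best-response slope dx_M/dx_R = 0.25 > 0: the reaction function is upward-sloping, so the choices are strategic complements.

strategic complements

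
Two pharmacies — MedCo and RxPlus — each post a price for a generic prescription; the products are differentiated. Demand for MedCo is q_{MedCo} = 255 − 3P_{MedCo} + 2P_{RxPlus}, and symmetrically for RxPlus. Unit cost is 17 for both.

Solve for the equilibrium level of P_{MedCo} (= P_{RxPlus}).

76.5

MedCo's profit: π = (P_{MedCo} − 17)(255 − 3P_{MedCo} + 2P_{RxPlus}).
∂π/∂P_{MedCo} = 306 − 6P_{MedCo} + 2P_{RxPlus} = 0 ⇒ P_{MedCo} = 51 + (1/3)P_{RxPlus}.
By symmetry P_{RxPlus} = P_{MedCo}; substituting into the reaction function, (2/3)P_{MedCo} = 51 and P_{MedCo} = 76.5.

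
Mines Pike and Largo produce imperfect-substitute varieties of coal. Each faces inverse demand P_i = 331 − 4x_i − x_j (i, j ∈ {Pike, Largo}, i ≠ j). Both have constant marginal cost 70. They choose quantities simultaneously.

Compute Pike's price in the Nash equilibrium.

186

Mine Pike's profit: π = x_{Pike}(331 − 4x_{Pike} − x_{Largo}) − 70x_{Pike}.
∂π/∂x_{Pike} = 261 − 8x_{Pike} − x_{Largo} = 0 ⇒ x_{Pike} = 32.625 − 0.125x_{Largo}.
Setting x_{Pike} = x_{Largo} in the reaction function: x_{Pike} = 32.625 − 0.125x_{Pike}, so x_{Pike} = 32.625 / 1.125 = 29.
P_{Pike} = 331 − 4·29 − 29 = 186.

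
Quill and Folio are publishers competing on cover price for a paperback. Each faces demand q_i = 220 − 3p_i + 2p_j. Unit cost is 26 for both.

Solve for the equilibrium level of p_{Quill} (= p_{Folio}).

Quill's profit: π = (p_{Quill} − 26)(220 − 3p_{Quill} + 2p_{Folio}).
∂π/∂p_{Quill} = 298 − 6p_{Quill} + 2p_{Folio} = 0 ⇒ p_{Quill} = 149/3 + (1/3)p_{Folio}.
Setting p_{Quill} = p_{Folio} in the reaction function: p_{Quill} = 149/3 + (1/3)p_{Quill}, so p_{Quill} = (149/3) / (2/3) = 74.5.

74.5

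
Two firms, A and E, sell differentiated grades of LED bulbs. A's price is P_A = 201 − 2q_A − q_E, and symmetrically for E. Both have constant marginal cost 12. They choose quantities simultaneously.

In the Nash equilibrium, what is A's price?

87.6

Firm A's profit: π = q_A(201 − 2q_A − q_E) − 12q_A.
∂π/∂q_A = 189 − 4q_A − q_E = 0 ⇒ q_A = 47.25 − 0.25q_E.
By symmetry q_E = q_A; substituting into the reaction function, 1.25q_A = 47.25 and q_A = 37.8.
P_A = 201 − 2·37.8 − 37.8 = 87.6.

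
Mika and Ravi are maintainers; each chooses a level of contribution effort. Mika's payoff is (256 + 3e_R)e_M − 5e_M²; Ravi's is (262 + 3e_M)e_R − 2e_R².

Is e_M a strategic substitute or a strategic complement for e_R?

strategic complements

Expanding Mika's payoff: 256e_M + 3e_Re_M − 5e_M².
∂π/∂e_M = 256 + 3e_R − 10e_M = 0, so e_M = 25.6 + 0.3e_R.
The best-response slope de_M/de_R = 0.3 > 0: the reaction function is upward-sloping, so the choices are strategic complements.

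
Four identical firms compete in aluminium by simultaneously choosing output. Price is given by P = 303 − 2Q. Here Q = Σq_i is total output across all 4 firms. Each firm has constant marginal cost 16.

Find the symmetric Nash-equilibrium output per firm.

28.7

A representative firm's profit is π_i = q_i(303 − 2Q) − 16q_i, with Q = q_i + Σ_{j≠i} q_j.
First-order condition: 287 − 4q_i − 2Σ_{j≠i} q_j = 0.
Imposing symmetry (q_j = q for all j) turns Σ_{j≠i} q_j into 3q, so 287 = 10q and q = 28.7.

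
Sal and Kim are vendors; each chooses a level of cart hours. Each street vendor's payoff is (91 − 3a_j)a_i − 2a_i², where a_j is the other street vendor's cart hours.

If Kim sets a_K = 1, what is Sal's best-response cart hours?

Sal's payoff is (91 − 3a_K)a_S − 2a_S².
∂π/∂a_S = 91 − 3a_K − 4a_S = 0, so a_S = 22.75 − 0.75a_K.
At a_K = 1: a_S = 22.75 − 0.75·1 = 22.

22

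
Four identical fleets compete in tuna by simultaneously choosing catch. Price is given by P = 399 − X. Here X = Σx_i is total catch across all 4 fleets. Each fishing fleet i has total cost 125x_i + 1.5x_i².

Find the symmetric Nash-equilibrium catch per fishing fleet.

A representative fishing fleet's profit is π_i = x_i(399 − X) − 125x_i − 1.5x_i², with X = x_i + Σ_{j≠i} x_j.
First-order condition: 274 − 5x_i − Σ_{j≠i} x_j = 0.
Imposing symmetry (x_j = x for all j) turns Σ_{j≠i} x_j into 3x, so 274 = 8x and x = 34.25.

34.25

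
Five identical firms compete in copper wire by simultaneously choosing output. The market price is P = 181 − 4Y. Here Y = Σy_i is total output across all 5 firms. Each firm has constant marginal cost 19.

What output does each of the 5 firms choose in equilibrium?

A representative firm's profit is π_i = y_i(181 − 4Y) − 19y_i, with Y = y_i + Σ_{j≠i} y_j.
First-order condition: 162 − 8y_i − 4Σ_{j≠i} y_j = 0.
In a symmetric equilibrium every firm chooses the same y, so Σ_{j≠i} y_j = 4y. The condition becomes 162 − 24y = 0, giving y = 162/24 = 6.75.

6.75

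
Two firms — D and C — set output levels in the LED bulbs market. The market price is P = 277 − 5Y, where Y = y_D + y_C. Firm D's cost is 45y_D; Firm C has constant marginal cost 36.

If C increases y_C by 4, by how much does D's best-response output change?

-2

Firm D's profit: π = y_D(277 − 5(y_D + y_C)) − 45y_D.
∂π/∂y_D = 232 − 10y_D − 5y_C = 0, so y_D = 23.2 − 0.5y_C.
The reaction-function slope is −0.5, so a 4-unit rise in y_C moves y_D by −0.5 × 4 = −2. D's best response falls — the actions are strategic substitutes.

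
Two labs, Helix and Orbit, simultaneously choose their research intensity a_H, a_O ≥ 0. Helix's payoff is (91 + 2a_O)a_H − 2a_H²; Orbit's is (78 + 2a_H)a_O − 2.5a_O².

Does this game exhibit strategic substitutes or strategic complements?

Expanding Helix's payoff: 91a_H + 2a_Oa_H − 2a_H².
∂π/∂a_H = 91 + 2a_O − 4a_H = 0, so a_H = 22.75 + 0.5a_O.
The best-response slope da_H/da_O = 0.5 > 0: the reaction function is upward-sloping, so the choices are strategic complements.

strategic complements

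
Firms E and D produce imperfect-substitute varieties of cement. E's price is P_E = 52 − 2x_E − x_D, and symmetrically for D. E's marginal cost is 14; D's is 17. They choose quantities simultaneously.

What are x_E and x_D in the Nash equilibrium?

Firm E's profit: π = x_E(52 − 2x_E − x_D) − 14x_E.
∂π/∂x_E = 38 − 4x_E − x_D = 0 ⇒ x_E = 9.5 − 0.25x_D.
Similarly x_D = 8.75 − 0.25x_E.
Substituting the second reaction function into the first: x_E = 9.5 − 0.25(8.75 − 0.25x_E), which gives 0.9375x_E = 7.3125 ⇒ x_E = 7.8.
Then x_D = 8.75 − 0.25·7.8 = 6.8.

7.8, 6.8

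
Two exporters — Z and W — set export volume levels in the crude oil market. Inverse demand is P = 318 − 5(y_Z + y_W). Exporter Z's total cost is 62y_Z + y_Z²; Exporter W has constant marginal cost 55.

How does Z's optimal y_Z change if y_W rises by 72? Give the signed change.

-30

Exporter Z's profit: π = y_Z(318 − 5(y_Z + y_W)) − 62y_Z − y_Z².
∂π/∂y_Z = 256 − 12y_Z − 5y_W = 0, so y_Z = 64/3 − (5/12)y_W.
The reaction-function slope is −5/12, so a 72-unit rise in y_W moves y_Z by −5/12 × 72 = −30. Z's best response falls — the actions are strategic substitutes.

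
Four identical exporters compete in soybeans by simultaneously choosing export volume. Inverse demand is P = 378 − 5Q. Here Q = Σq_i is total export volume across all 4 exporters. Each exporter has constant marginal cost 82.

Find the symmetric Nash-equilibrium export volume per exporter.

11.84

A representative exporter's profit is π_i = q_i(378 − 5Q) − 82q_i, with Q = q_i + Σ_{j≠i} q_j.
First-order condition: 296 − 10q_i − 5Σ_{j≠i} q_j = 0.
Imposing symmetry (q_j = q for all j) turns Σ_{j≠i} q_j into 3q, so 296 = 25q and q = 11.84.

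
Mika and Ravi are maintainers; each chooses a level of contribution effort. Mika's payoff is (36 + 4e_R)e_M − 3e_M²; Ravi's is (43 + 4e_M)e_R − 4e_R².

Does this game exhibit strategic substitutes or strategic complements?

strategic complements

Expanding Mika's payoff: 36e_M + 4e_Re_M − 3e_M².
∂π/∂e_M = 36 + 4e_R − 6e_M = 0, so e_M = 6 + (2/3)e_R.
The best-response slope de_M/de_R = 2/3 > 0: the reaction function is upward-sloping, so the choices are strategic complements.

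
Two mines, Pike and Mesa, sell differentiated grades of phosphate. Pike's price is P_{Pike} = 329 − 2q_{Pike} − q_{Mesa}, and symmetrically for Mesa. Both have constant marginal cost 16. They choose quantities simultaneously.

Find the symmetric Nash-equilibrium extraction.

Mine Pike's profit: π = q_{Pike}(329 − 2q_{Pike} − q_{Mesa}) − 16q_{Pike}.
∂π/∂q_{Pike} = 313 − 4q_{Pike} − q_{Mesa} = 0 ⇒ q_{Pike} = 78.25 − 0.25q_{Mesa}.
By symmetry q_{Mesa} = q_{Pike}; substituting into the reaction function, 1.25q_{Pike} = 78.25 and q_{Pike} = 62.6.

62.6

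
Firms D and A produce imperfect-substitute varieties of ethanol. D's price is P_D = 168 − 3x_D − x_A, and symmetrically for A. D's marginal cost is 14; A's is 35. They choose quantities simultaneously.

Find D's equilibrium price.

81.8

Firm D's profit: π = x_D(168 − 3x_D − x_A) − 14x_D.
∂π/∂x_D = 154 − 6x_D − x_A = 0 ⇒ x_D = 77/3 − (1/6)x_A.
Similarly x_A = 133/6 − (1/6)x_D.
Solving the two reaction functions simultaneously: (1 − (−1/6)(−1/6))x_D = 77/3 − (1/6)·(133/6), so (35/36)x_D = 791/36 and x_D = 22.6.
Then x_A = 133/6 − (1/6)·22.6 = 18.4.
P_D = 168 − 3·22.6 − 18.4 = 81.8.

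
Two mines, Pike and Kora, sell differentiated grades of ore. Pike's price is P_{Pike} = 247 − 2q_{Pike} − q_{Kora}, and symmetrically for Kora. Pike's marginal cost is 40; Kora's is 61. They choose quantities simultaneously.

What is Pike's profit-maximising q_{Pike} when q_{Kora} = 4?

50.75

Mine Pike's profit: π = q_{Pike}(247 − 2q_{Pike} − q_{Kora}) − 40q_{Pike}.
∂π/∂q_{Pike} = 207 − 4q_{Pike} − q_{Kora} = 0 ⇒ q_{Pike} = 51.75 − 0.25q_{Kora}.
At q_{Kora} = 4: q_{Pike} = 51.75 − 0.25·4 = 50.75.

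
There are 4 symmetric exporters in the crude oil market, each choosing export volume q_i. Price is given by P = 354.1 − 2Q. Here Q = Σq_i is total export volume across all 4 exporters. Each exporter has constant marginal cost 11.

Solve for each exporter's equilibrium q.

A representative exporter's profit is π_i = q_i(354.1 − 2Q) − 11q_i, with Q = q_i + Σ_{j≠i} q_j.
First-order condition: 343.1 − 4q_i − 2Σ_{j≠i} q_j = 0.
Imposing symmetry (q_j = q for all j) turns Σ_{j≠i} q_j into 3q, so 343.1 = 10q and q = 34.31.

34.31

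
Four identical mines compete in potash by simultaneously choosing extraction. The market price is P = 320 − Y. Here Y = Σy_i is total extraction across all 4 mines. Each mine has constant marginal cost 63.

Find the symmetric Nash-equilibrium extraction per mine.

51.4

A representative mine's profit is π_i = y_i(320 − Y) − 63y_i, with Y = y_i + Σ_{j≠i} y_j.
First-order condition: 257 − 2y_i − Σ_{j≠i} y_j = 0.
With identical mines, set every y_j = y: then 257 − 2y − 3y = 0, i.e. y = 257/5 = 51.4.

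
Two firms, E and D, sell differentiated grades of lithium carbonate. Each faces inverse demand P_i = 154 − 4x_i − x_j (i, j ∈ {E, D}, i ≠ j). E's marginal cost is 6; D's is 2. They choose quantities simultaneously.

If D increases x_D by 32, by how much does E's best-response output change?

-4

Firm E's profit: π = x_E(154 − 4x_E − x_D) − 6x_E.
∂π/∂x_E = 148 − 8x_E − x_D = 0 ⇒ x_E = 18.5 − 0.125x_D.
The reaction-function slope is −0.125, so a 32-unit rise in x_D moves x_E by −0.125 × 32 = −4. E's best response falls — the actions are strategic substitutes.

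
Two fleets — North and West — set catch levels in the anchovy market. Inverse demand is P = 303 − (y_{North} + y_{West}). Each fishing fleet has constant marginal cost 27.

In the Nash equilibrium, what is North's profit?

Fishing fleet North's profit: π = y_{North}(303 − (y_{North} + y_{West})) − 27y_{North}.
∂π/∂y_{North} = 276 − 2y_{North} − y_{West} = 0, so y_{North} = 138 − 0.5y_{West}.
By symmetry y_{West} = y_{North}; substituting into the reaction function, 1.5y_{North} = 138 and y_{North} = 92.
Price P = 303 − 184 = 119.
North's profit: (119 − 27)·92 = 8464.

8464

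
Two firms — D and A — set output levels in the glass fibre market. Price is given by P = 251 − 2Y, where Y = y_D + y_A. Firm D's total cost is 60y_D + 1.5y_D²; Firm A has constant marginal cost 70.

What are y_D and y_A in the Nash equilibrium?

Firm D's profit: π = y_D(251 − 2(y_D + y_A)) − 60y_D − 1.5y_D².
∂π/∂y_D = 191 − 7y_D − 2y_A = 0, so y_D = 191/7 − (2/7)y_A.
For A: ∂π/∂y_A = 181 − 4y_A − 2y_D = 0 ⇒ y_A = 45.25 − 0.5y_D.
Substituting the second reaction function into the first: y_D = 191/7 − (2/7)(45.25 − 0.5y_D), which gives (6/7)y_D = 201/14 ⇒ y_D = 16.75.
Then y_A = 45.25 − 0.5·16.75 = 36.875.

16.75, 36.875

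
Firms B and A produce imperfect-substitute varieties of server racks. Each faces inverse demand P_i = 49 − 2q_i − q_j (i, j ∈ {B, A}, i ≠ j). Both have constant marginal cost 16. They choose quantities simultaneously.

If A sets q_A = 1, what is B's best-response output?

8

Firm B's profit: π = q_B(49 − 2q_B − q_A) − 16q_B.
∂π/∂q_B = 33 − 4q_B − q_A = 0 ⇒ q_B = 8.25 − 0.25q_A.
At q_A = 1: q_B = 8.25 − 0.25·1 = 8.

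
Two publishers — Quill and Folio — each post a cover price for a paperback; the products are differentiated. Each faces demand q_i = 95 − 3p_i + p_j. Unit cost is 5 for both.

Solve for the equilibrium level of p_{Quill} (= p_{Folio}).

22

Quill's profit: π = (p_{Quill} − 5)(95 − 3p_{Quill} + p_{Folio}).
∂π/∂p_{Quill} = 110 − 6p_{Quill} + p_{Folio} = 0 ⇒ p_{Quill} = 55/3 + (1/6)p_{Folio}.
The game is symmetric, so in equilibrium p_{Folio} = p_{Quill}: the reaction function gives (5/6)p_{Quill} = 55/3, hence p_{Quill} = 22.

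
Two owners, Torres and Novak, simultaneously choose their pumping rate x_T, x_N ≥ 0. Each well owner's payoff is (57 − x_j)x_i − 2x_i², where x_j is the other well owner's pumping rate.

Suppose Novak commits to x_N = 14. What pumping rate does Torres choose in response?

10.75

Torres's payoff is (57 − x_N)x_T − 2x_T².
∂π/∂x_T = 57 − x_N − 4x_T = 0, so x_T = 14.25 − 0.25x_N.
At x_N = 14: x_T = 14.25 − 0.25·14 = 10.75.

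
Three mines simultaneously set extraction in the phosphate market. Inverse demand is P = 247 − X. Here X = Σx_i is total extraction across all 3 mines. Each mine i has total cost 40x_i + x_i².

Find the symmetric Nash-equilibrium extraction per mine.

A representative mine's profit is π_i = x_i(247 − X) − 40x_i − x_i², with X = x_i + Σ_{j≠i} x_j.
First-order condition: 207 − 4x_i − Σ_{j≠i} x_j = 0.
With identical mines, set every x_j = x: then 207 − 4x − 2x = 0, i.e. x = 207/6 = 34.5.

34.5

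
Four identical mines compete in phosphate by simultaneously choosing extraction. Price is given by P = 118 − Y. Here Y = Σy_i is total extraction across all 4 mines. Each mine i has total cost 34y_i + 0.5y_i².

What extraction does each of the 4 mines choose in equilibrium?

A representative mine's profit is π_i = y_i(118 − Y) − 34y_i − 0.5y_i², with Y = y_i + Σ_{j≠i} y_j.
First-order condition: 84 − 3y_i − Σ_{j≠i} y_j = 0.
In a symmetric equilibrium every mine chooses the same y, so Σ_{j≠i} y_j = 3y. The condition becomes 84 − 6y = 0, giving y = 84/6 = 14.

14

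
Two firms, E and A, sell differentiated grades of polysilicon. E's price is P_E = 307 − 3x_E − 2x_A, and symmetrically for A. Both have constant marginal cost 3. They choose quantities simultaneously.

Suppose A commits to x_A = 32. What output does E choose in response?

Firm E's profit: π = x_E(307 − 3x_E − 2x_A) − 3x_E.
∂π/∂x_E = 304 − 6x_E − 2x_A = 0 ⇒ x_E = 152/3 − (1/3)x_A.
At x_A = 32: x_E = 152/3 − (1/3)·32 = 40.

40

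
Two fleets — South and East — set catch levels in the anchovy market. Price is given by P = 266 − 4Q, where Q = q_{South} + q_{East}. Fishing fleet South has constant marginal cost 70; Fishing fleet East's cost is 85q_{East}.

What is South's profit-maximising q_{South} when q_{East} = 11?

19

Fishing fleet South's profit: π = q_{South}(266 − 4(q_{South} + q_{East})) − 70q_{South}.
∂π/∂q_{South} = 196 − 8q_{South} − 4q_{East} = 0, so q_{South} = 24.5 − 0.5q_{East}.
At q_{East} = 11: q_{South} = 24.5 − 0.5·11 = 19.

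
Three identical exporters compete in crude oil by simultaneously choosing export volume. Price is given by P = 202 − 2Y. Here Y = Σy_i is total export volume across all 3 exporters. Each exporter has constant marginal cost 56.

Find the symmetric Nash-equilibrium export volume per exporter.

18.25

A representative exporter's profit is π_i = y_i(202 − 2Y) − 56y_i, with Y = y_i + Σ_{j≠i} y_j.
First-order condition: 146 − 4y_i − 2Σ_{j≠i} y_j = 0.
With identical exporters, set every y_j = y: then 146 − 4y − 4y = 0, i.e. y = 146/8 = 18.25.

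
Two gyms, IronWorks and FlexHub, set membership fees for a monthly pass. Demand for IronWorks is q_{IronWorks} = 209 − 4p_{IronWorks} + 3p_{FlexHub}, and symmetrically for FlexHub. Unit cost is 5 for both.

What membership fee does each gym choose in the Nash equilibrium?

IronWorks's profit: π = (p_{IronWorks} − 5)(209 − 4p_{IronWorks} + 3p_{FlexHub}).
∂π/∂p_{IronWorks} = 229 − 8p_{IronWorks} + 3p_{FlexHub} = 0 ⇒ p_{IronWorks} = 28.625 + 0.375p_{FlexHub}.
Setting p_{IronWorks} = p_{FlexHub} in the reaction function: p_{IronWorks} = 28.625 + 0.375p_{IronWorks}, so p_{IronWorks} = 28.625 / 0.625 = 45.8.

45.8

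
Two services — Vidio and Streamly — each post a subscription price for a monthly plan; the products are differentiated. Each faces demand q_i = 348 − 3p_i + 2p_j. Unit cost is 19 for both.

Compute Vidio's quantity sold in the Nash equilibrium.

246.75

Vidio's profit: π = (p_{Vidio} − 19)(348 − 3p_{Vidio} + 2p_{Streamly}).
∂π/∂p_{Vidio} = 405 − 6p_{Vidio} + 2p_{Streamly} = 0 ⇒ p_{Vidio} = 67.5 + (1/3)p_{Streamly}.
By symmetry p_{Streamly} = p_{Vidio}; substituting into the reaction function, (2/3)p_{Vidio} = 67.5 and p_{Vidio} = 101.25.
q_{Vidio} = 348 − 3·101.25 + 2·101.25 = 246.75.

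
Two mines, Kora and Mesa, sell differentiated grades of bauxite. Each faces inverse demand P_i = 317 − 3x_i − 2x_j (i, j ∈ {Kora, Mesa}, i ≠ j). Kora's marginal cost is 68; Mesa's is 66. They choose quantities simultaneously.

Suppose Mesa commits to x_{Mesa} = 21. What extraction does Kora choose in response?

34.5

Mine Kora's profit: π = x_{Kora}(317 − 3x_{Kora} − 2x_{Mesa}) − 68x_{Kora}.
∂π/∂x_{Kora} = 249 − 6x_{Kora} − 2x_{Mesa} = 0 ⇒ x_{Kora} = 41.5 − (1/3)x_{Mesa}.
At x_{Mesa} = 21: x_{Kora} = 41.5 − (1/3)·21 = 34.5.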